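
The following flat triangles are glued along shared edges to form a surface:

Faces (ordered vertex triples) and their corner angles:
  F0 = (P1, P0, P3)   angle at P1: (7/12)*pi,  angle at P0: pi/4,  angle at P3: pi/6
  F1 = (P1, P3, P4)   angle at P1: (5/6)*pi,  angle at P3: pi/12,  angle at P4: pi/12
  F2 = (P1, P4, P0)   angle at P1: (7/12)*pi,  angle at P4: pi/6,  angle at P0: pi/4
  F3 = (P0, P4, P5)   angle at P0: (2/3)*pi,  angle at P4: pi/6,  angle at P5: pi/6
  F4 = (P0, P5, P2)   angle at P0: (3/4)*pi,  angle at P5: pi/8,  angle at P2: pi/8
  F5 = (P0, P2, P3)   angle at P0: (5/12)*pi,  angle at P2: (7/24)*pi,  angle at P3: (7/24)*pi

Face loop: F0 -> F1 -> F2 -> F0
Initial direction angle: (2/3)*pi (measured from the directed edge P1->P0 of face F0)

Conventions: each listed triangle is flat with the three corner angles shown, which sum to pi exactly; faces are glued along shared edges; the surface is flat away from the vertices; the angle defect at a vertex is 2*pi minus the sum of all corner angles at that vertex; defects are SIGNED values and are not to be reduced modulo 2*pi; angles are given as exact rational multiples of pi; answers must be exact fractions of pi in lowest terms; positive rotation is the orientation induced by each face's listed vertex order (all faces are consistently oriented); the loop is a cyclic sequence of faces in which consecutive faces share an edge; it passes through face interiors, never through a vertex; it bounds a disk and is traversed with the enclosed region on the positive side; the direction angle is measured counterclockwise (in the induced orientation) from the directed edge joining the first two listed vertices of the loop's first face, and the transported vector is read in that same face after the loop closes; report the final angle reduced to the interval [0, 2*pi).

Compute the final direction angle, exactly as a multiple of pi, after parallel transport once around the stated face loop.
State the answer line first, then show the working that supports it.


Answer: final direction angle = (2/3)*pi

enclosed vertex P1: corner angles sum to 2*pi, defect = 2*pi - 2*pi = 0
final direction = starting direction + enclosed defect total, reduced mod 2*pi (induced orientation)
final angle = (2/3)*pi + 0 = (2/3)*pi (mod 2*pi)


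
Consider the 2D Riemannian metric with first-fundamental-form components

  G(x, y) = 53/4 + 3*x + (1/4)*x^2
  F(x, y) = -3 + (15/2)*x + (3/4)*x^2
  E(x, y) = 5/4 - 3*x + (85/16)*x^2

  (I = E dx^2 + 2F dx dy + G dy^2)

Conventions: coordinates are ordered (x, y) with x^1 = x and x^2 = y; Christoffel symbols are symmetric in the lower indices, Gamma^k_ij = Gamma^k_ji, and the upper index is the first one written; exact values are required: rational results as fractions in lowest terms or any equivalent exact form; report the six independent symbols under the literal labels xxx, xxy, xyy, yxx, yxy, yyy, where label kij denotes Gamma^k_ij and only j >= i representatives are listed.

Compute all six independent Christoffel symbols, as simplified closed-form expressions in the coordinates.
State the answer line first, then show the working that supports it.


Answer: Gamma_xxx = (13*x^3 - 84*x^2 + 905*x + 168)/(49*x^4 + 252*x^3 + 637*x^2 + 576*x + 484), Gamma_xxy = (-12*x^3 - 192*x^2 - 672*x + 288)/(49*x^4 + 252*x^3 + 637*x^2 + 576*x + 484), Gamma_xyy = (-4*x^3 - 72*x^2 - 500*x - 1272)/(49*x^4 + 252*x^3 + 637*x^2 + 576*x + 484), Gamma_yxx = (255*x^3 - 216*x^2 + 420*x + 312)/(49*x^4 + 252*x^3 + 637*x^2 + 576*x + 484), Gamma_yxy = (85*x^3 + 462*x^2 - 268*x + 120)/(49*x^4 + 252*x^3 + 637*x^2 + 576*x + 484), Gamma_yyy = (12*x^3 + 192*x^2 + 672*x - 288)/(49*x^4 + 252*x^3 + 637*x^2 + 576*x + 484)

E = 5/4 - 3*x + (85/16)*x^2; F = -3 + (15/2)*x + (3/4)*x^2; G = 53/4 + 3*x + (1/4)*x^2
Gamma^k_ij = (1/2) g^{kl} (d_i g_jl + d_j g_il - d_l g_ij), with g^inv = (1/(EG-F^2)) [[G, -F], [-F, E]]
first partials: E_x = -3 + (85/8)*x, E_y = 0, F_x = 15/2 + (3/2)*x, F_y = 0, G_x = 3 + (1/2)*x, G_y = 0
D = EG - F^2 = 121/16 + 9*x + (637/64)*x^2 + (63/16)*x^3 + (49/64)*x^4
expanded: Gamma^x_xx = (G E_x - 2F F_x + F E_y)/(2D), Gamma^x_xy = (G E_y - F G_x)/(2D), Gamma^x_yy = (2G F_y - G G_x - F G_y)/(2D), Gamma^y_xx = (2E F_x - E E_y - F E_x)/(2D), Gamma^y_xy = (E G_x - F E_y)/(2D), Gamma^y_yy = (E G_y - 2F F_y + F G_x)/(2D); substitute and cancel common factors


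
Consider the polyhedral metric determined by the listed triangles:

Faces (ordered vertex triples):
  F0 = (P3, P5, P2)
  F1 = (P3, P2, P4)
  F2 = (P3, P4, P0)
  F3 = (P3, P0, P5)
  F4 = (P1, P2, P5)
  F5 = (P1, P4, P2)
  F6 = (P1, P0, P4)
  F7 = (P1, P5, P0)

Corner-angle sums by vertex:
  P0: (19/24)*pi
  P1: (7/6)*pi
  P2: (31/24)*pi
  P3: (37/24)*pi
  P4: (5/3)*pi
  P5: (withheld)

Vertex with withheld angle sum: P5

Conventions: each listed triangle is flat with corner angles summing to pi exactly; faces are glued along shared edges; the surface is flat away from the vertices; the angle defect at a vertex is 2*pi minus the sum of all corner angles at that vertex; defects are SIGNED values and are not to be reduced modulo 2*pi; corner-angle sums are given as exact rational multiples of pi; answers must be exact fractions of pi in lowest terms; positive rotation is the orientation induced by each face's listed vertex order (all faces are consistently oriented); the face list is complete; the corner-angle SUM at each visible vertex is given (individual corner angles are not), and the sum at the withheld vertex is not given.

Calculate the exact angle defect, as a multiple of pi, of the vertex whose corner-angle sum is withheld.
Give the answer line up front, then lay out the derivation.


Answer: defect(P5) = (11/24)*pi

V = 6, E = 12, F = 8; chi = V - E + F = 2
Gauss-Bonnet: total defect = 2*pi*chi = 4*pi; visible defects sum to (85/24)*pi


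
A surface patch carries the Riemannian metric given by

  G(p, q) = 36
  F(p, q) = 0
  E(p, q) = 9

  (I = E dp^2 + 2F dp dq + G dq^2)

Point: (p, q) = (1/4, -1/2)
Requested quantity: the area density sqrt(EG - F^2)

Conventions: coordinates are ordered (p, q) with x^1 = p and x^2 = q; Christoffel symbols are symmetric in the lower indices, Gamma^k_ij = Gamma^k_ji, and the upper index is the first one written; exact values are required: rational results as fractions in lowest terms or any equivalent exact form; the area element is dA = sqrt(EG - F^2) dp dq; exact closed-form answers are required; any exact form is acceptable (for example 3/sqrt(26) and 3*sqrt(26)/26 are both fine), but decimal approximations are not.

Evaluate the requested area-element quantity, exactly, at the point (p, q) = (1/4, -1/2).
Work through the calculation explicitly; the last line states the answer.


E = 9, F = 0, G = 36; EG - F^2 = 324

Answer: sqrt(EG - F^2) = 18


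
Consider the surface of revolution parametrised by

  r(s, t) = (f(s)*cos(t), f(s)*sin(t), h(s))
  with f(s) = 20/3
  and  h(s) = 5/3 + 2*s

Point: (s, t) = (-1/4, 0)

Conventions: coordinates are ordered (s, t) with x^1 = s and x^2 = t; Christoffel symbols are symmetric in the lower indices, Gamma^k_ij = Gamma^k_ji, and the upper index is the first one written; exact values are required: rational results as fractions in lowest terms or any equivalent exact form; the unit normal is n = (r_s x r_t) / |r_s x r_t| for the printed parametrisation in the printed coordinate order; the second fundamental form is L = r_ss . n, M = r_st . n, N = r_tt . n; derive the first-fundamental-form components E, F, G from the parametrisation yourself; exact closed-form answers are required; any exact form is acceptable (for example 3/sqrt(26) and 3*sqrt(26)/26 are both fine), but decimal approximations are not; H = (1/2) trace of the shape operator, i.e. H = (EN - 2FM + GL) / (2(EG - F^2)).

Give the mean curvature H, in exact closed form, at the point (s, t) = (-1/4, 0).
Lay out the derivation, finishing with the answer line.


f = 20/3, f' = 0, f'' = 0, h' = 2, h'' = 0
E = 4, F = 0, G = 400/9; answer radicand W^2 = 4
unnormalised second-form numerators: l = 0, m = 0, n = 40/3; L = l/sqrt(4), and similarly M = m/sqrt(W^2), N = n/sqrt(W^2)
H = (E*n - 2*F*m + G*l) / (2*(EG - F^2)*sqrt(W^2)); E*n - 2*F*m + G*l = 160/3, EG - F^2 = 1600/9, so H = (3/20)/sqrt(4)

Answer: H = 3/40


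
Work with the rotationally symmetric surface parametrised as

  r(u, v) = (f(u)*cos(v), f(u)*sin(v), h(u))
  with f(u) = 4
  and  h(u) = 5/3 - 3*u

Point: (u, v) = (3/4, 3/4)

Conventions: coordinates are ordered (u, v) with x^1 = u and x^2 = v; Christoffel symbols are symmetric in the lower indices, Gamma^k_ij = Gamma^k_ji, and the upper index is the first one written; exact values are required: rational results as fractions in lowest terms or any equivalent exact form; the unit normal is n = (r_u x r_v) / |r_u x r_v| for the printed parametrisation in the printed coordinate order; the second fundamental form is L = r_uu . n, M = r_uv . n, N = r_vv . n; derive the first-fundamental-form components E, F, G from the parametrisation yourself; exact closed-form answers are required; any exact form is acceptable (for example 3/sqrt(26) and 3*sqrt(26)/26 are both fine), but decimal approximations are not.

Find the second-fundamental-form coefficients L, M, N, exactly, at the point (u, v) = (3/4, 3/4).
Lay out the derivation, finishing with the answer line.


f = 4, f' = 0, f'' = 0, h' = -3, h'' = 0
E = 9, F = 0, G = 16; answer radicand W^2 = 9
unnormalised second-form numerators: l = 0, m = 0, n = -12; L = l/sqrt(9), and similarly M = m/sqrt(W^2), N = n/sqrt(W^2)

Answer: L = 0, M = 0, N = -4


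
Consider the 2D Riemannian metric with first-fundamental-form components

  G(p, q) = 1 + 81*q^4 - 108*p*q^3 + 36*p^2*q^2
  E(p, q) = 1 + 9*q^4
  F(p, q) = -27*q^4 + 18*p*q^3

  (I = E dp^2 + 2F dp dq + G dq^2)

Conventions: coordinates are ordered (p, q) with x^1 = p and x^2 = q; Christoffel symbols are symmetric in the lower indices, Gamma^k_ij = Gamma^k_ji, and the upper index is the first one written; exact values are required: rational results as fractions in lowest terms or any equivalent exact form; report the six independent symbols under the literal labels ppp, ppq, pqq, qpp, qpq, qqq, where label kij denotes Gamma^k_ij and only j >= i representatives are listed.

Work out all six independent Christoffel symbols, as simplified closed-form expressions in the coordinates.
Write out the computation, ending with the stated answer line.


E = 1 + 9*q^4; F = -27*q^4 + 18*p*q^3; G = 1 + 81*q^4 - 108*p*q^3 + 36*p^2*q^2
Gamma^k_ij = (1/2) g^{kl} (d_i g_jl + d_j g_il - d_l g_ij), with g^inv = (1/(EG-F^2)) [[G, -F], [-F, E]]
first partials: E_p = 0, E_q = 36*q^3, F_p = 18*q^3, F_q = -108*q^3 + 54*p*q^2, G_p = -108*q^3 + 72*p*q^2, G_q = 324*q^3 - 324*p*q^2 + 72*p^2*q
D = EG - F^2 = 1 + 90*q^4 - 108*p*q^3 + 36*p^2*q^2
expanded: Gamma^p_pp = (G E_p - 2F F_p + F E_q)/(2D), Gamma^p_pq = (G E_q - F G_p)/(2D), Gamma^p_qq = (2G F_q - G G_p - F G_q)/(2D), Gamma^q_pp = (2E F_p - E E_q - F E_p)/(2D), Gamma^q_pq = (E G_p - F E_q)/(2D), Gamma^q_qq = (E G_q - 2F F_q + F G_p)/(2D); substitute and cancel common factors

Answer: Gamma_ppp = 0, Gamma_ppq = 18*q^3/(36*p^2*q^2 - 108*p*q^3 + 90*q^4 + 1), Gamma_pqq = (18*p*q^2 - 54*q^3)/(36*p^2*q^2 - 108*p*q^3 + 90*q^4 + 1), Gamma_qpp = 0, Gamma_qpq = (36*p*q^2 - 54*q^3)/(36*p^2*q^2 - 108*p*q^3 + 90*q^4 + 1), Gamma_qqq = (36*p^2*q - 162*p*q^2 + 162*q^3)/(36*p^2*q^2 - 108*p*q^3 + 90*q^4 + 1)


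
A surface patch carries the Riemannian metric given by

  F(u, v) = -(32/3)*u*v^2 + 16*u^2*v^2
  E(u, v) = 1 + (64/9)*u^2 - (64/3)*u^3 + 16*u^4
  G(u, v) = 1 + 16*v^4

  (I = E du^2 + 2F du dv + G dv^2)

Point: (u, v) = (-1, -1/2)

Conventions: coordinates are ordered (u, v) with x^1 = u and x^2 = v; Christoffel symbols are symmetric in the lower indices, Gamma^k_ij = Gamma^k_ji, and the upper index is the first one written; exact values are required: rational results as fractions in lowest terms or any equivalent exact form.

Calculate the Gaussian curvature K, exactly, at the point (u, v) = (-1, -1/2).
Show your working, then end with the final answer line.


E = 409/9, F = 20/3, G = 2, EG - F^2 = 418/9 at the point
E_u = -1280/9, E_v = 0, F_u = -32/3, F_v = -80/3, G_u = 0, G_v = -8
E_vv = 0, F_uv = 128/3, G_uu = 0
Using the Brioschi determinant formula for K from the metric derivatives:
M1 = [[-E_vv/2 + F_uv - G_uu/2, E_u/2, F_u - E_v/2], [F_v - G_u/2, E, F], [G_v/2, F, G]] = [[128/3, -640/9, -32/3], [-80/3, 409/9, 20/3], [-4, 20/3, 2]]; det M1 = 128/3
M2 = [[0, E_v/2, G_u/2], [E_v/2, E, F], [G_u/2, F, G]] = [[0, 0, 0], [0, 409/9, 20/3], [0, 20/3, 2]]; det M2 = 0
det M1 - det M2 = 128/3; K = 128/3 / (418/9)^2 = 864/43681

Answer: K = 864/43681


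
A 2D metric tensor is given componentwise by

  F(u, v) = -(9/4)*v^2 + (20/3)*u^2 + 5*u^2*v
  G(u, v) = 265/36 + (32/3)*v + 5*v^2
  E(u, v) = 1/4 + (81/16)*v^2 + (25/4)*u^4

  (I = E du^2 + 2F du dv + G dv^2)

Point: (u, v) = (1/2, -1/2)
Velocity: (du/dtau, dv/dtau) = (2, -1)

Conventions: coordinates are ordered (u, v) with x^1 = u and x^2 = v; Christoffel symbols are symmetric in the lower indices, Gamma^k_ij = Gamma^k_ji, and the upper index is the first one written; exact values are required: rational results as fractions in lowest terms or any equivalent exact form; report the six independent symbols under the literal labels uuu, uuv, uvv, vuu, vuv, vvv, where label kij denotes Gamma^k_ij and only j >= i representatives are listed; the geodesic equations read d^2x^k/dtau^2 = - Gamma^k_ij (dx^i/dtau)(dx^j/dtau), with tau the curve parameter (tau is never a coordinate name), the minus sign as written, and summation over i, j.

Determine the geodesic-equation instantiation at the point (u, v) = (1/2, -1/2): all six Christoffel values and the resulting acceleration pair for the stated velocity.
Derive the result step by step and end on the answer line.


E = 61/32, F = 23/48, G = 59/18 at the point
E_u = 25/8, E_v = -81/16, F_u = 25/6, F_v = 7/2, G_u = 0, G_v = 17/3
EG - F^2 = 13867/2304;  g^inv = (2304/13867) * [[59/18, -23/48], [-23/48, 61/32]]
first-kind symbols [ij,l] = (1/2)(d_i g_jl + d_j g_il - d_l g_ij): [uu,u] = E_u/2 = 25/16, [uu,v] = F_u - E_v/2 = 643/96, [uv,u] = E_v/2 = -81/32, [uv,v] = G_u/2 = 0, [vv,u] = F_v - G_u/2 = 7/2, [vv,v] = G_v/2 = 17/6
Gamma^u_ij = (G*[ij,u] - F*[ij,v])/(EG - F^2), Gamma^v_ij = (E*[ij,v] - F*[ij,u])/(EG - F^2)
Gamma_uuu = 8811/27734, Gamma_uuv = -19116/13867, Gamma_uvv = 23304/13867, Gamma_vuu = 110769/55468, Gamma_vuv = 5589/27734, Gamma_vvv = 8580/13867
d^2u/dtau^2 = -(Gamma_uuu*(2)^2 + 2*Gamma_uuv*(2)*(-1) + Gamma_uvv*(-1)^2) = -16770/1981
d^2v/dtau^2 = -(Gamma_vuu*(2)^2 + 2*Gamma_vuv*(2)*(-1) + Gamma_vvv*(-1)^2) = -15453/1981

Answer: Gamma_uuu = 8811/27734, Gamma_uuv = -19116/13867, Gamma_uvv = 23304/13867, Gamma_vuu = 110769/55468, Gamma_vuv = 5589/27734, Gamma_vvv = 8580/13867; accelerations (d^2u/dtau^2, d^2v/dtau^2) = (-16770/1981, -15453/1981)


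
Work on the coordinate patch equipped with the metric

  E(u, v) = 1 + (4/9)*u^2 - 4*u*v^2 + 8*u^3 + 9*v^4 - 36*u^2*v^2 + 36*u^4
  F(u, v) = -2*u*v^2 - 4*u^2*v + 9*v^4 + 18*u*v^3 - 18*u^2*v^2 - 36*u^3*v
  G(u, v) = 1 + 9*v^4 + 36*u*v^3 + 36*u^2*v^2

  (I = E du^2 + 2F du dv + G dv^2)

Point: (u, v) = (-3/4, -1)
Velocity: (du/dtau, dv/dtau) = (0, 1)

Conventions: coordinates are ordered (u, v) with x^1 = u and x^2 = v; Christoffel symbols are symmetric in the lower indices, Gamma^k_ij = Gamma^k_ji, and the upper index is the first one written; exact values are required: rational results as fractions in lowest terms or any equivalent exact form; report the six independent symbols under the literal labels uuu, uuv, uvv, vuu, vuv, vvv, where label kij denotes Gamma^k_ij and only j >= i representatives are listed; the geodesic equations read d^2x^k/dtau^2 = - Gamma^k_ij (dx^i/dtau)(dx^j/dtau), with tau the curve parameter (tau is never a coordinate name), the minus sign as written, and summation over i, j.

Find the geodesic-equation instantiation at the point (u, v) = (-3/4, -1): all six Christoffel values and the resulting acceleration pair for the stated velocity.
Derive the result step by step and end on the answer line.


E = 65/64, F = 15/16, G = 229/4 at the point
E_u = 25/12, E_v = -3/2, F_u = 247/4, F_v = -741/16, G_u = -90, G_v = -315/2
EG - F^2 = 3665/64;  g^inv = (64/3665) * [[229/4, -15/16], [-15/16, 65/64]]
first-kind symbols [ij,l] = (1/2)(d_i g_jl + d_j g_il - d_l g_ij): [uu,u] = E_u/2 = 25/24, [uu,v] = F_u - E_v/2 = 125/2, [uv,u] = E_v/2 = -3/4, [uv,v] = G_u/2 = -45, [vv,u] = F_v - G_u/2 = -21/16, [vv,v] = G_v/2 = -315/4
Gamma^u_ij = (G*[ij,u] - F*[ij,v])/(EG - F^2), Gamma^v_ij = (E*[ij,v] - F*[ij,u])/(EG - F^2)
Gamma_uuu = 40/2199, Gamma_uuv = -48/3665, Gamma_uvv = -84/3665, Gamma_vuu = 800/733, Gamma_vuv = -576/733, Gamma_vvv = -1008/733
d^2u/dtau^2 = -(Gamma_uuu*(0)^2 + 2*Gamma_uuv*(0)*(1) + Gamma_uvv*(1)^2) = 84/3665
d^2v/dtau^2 = -(Gamma_vuu*(0)^2 + 2*Gamma_vuv*(0)*(1) + Gamma_vvv*(1)^2) = 1008/733

Answer: Gamma_uuu = 40/2199, Gamma_uuv = -48/3665, Gamma_uvv = -84/3665, Gamma_vuu = 800/733, Gamma_vuv = -576/733, Gamma_vvv = -1008/733; accelerations (d^2u/dtau^2, d^2v/dtau^2) = (84/3665, 1008/733)


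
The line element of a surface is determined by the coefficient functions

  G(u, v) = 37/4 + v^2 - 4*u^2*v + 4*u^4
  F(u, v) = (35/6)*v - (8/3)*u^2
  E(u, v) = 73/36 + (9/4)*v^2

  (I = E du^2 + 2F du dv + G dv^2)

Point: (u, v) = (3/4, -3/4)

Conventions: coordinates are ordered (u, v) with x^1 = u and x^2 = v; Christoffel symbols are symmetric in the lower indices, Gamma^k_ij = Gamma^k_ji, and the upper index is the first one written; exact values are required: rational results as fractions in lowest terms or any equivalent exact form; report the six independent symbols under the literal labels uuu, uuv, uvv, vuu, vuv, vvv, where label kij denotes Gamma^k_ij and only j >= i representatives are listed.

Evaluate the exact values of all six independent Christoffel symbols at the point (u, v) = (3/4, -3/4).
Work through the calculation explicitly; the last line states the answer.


E = 1897/576, F = -47/8, G = 817/64 at the point
E_u = 0, E_v = -27/8, F_u = -4, F_v = 35/6, G_u = 45/4, G_v = -15/4
EG - F^2 = 277465/36864;  g^inv = (36864/277465) * [[817/64, 47/8], [47/8, 1897/576]]
first-kind symbols [ij,l] = (1/2)(d_i g_jl + d_j g_il - d_l g_ij): [uu,u] = E_u/2 = 0, [uu,v] = F_u - E_v/2 = -37/16, [uv,u] = E_v/2 = -27/16, [uv,v] = G_u/2 = 45/8, [vv,u] = F_v - G_u/2 = 5/24, [vv,v] = G_v/2 = -15/8
Gamma^u_ij = (G*[ij,u] - F*[ij,v])/(EG - F^2), Gamma^v_ij = (E*[ij,v] - F*[ij,u])/(EG - F^2)

Answer: Gamma_uuu = -500832/277465, Gamma_uuv = 424116/277465, Gamma_uvv = -61608/55493, Gamma_vuu = -280756/277465, Gamma_vuv = 317448/277465, Gamma_vvv = -36504/55493


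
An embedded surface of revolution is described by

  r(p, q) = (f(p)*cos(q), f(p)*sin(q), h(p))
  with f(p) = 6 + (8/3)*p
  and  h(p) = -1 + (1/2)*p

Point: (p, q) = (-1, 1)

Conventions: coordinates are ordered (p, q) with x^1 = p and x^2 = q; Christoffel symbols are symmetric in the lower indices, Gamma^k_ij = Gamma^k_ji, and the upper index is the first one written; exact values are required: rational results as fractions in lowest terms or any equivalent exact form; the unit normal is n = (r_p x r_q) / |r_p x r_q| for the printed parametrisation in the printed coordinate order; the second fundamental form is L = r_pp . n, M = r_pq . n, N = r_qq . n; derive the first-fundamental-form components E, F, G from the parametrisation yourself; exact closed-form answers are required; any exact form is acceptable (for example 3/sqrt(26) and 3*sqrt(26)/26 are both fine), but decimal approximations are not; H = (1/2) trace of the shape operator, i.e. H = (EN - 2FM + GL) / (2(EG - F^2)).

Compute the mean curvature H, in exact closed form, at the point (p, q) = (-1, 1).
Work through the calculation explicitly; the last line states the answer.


f = 10/3, f' = 8/3, f'' = 0, h' = 1/2, h'' = 0
E = 265/36, F = 0, G = 100/9; answer radicand W^2 = 265/36
unnormalised second-form numerators: l = 0, m = 0, n = 5/3; L = l/sqrt(265/36), and similarly M = m/sqrt(W^2), N = n/sqrt(W^2)
H = (E*n - 2*F*m + G*l) / (2*(EG - F^2)*sqrt(W^2)); E*n - 2*F*m + G*l = 1325/108, EG - F^2 = 6625/81, so H = (3/40)/sqrt(265/36)

Answer: H = 9*sqrt(265)/5300


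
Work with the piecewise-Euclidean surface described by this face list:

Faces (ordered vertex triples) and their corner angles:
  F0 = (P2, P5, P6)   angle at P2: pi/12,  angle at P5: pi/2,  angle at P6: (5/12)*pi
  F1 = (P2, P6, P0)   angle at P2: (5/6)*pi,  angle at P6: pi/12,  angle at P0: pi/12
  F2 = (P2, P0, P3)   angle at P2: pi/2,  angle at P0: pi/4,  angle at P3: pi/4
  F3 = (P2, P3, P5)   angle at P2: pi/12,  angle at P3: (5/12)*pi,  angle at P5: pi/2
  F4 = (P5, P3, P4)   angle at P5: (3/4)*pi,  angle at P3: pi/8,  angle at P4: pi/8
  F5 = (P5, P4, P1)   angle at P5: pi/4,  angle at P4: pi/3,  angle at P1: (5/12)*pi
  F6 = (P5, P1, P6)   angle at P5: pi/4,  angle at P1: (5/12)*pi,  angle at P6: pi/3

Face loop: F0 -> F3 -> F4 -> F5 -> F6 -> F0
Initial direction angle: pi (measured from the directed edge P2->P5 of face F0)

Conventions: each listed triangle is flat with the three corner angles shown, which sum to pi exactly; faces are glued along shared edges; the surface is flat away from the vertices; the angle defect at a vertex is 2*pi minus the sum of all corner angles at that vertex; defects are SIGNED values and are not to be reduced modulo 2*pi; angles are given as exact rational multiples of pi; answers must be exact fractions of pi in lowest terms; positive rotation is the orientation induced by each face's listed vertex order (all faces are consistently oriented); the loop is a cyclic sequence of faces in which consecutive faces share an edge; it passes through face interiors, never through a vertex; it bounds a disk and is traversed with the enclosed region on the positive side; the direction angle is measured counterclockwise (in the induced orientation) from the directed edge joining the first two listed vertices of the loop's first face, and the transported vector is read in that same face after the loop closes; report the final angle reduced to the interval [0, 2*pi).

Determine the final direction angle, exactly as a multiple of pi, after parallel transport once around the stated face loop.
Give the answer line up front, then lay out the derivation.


Answer: final direction angle = (3/4)*pi

enclosed vertex P5: corner angles sum to (9/4)*pi, defect = 2*pi - (9/4)*pi = -pi/4
the rotation equals the total enclosed defect, so the final angle is initial + defects (mod 2*pi)
final angle = pi - pi/4 = (3/4)*pi (mod 2*pi)


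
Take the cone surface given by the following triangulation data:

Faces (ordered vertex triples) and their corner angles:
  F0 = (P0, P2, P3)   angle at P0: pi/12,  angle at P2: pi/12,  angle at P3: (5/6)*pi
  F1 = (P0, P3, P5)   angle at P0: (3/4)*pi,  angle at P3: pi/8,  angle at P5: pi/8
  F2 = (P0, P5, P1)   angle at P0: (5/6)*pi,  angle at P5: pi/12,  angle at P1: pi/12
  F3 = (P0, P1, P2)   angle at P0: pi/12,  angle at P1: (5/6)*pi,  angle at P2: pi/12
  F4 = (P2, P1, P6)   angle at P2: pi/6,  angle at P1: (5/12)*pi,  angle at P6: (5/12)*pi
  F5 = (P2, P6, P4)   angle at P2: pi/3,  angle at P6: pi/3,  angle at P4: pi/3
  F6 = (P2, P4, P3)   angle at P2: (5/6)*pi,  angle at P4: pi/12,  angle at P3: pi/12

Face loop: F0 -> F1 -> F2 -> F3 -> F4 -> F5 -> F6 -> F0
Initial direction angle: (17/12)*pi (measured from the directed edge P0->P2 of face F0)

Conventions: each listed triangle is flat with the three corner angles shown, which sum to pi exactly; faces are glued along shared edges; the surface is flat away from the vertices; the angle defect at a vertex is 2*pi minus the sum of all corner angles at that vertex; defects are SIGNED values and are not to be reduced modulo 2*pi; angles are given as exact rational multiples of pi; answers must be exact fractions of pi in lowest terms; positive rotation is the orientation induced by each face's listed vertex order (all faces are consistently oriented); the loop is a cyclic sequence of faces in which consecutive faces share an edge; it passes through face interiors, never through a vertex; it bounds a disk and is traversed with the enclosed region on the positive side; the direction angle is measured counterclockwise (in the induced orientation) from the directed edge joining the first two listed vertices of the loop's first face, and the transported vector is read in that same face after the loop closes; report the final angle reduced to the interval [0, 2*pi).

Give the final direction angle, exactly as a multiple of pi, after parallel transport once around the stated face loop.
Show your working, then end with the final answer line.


enclosed vertex P0: corner angles sum to (7/4)*pi, defect = 2*pi - (7/4)*pi = pi/4
enclosed vertex P2: corner angles sum to (3/2)*pi, defect = 2*pi - (3/2)*pi = pi/2
the rotation equals the total enclosed defect, so the final angle is initial + defects (mod 2*pi)
final angle = (17/12)*pi + (3/4)*pi = pi/6 (mod 2*pi)

Answer: final direction angle = pi/6


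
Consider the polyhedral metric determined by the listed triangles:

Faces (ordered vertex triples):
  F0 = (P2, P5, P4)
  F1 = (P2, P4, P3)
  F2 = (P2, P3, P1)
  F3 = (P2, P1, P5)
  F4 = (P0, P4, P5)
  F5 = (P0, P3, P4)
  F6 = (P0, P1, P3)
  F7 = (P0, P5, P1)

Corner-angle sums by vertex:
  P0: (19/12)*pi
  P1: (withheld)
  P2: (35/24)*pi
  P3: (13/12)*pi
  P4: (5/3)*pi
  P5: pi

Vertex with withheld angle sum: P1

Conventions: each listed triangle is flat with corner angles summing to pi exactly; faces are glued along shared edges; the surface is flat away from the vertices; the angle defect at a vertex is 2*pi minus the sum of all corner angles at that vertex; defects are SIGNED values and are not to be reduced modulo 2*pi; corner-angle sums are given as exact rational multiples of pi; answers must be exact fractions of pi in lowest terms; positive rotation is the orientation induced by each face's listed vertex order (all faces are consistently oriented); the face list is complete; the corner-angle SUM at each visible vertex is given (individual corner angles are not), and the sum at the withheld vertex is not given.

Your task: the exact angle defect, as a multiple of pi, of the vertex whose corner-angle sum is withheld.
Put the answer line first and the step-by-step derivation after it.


Answer: defect(P1) = (19/24)*pi

V = 6, E = 12, F = 8; chi = V - E + F = 2
Gauss-Bonnet: total defect = 2*pi*chi = 4*pi; visible defects sum to (77/24)*pi


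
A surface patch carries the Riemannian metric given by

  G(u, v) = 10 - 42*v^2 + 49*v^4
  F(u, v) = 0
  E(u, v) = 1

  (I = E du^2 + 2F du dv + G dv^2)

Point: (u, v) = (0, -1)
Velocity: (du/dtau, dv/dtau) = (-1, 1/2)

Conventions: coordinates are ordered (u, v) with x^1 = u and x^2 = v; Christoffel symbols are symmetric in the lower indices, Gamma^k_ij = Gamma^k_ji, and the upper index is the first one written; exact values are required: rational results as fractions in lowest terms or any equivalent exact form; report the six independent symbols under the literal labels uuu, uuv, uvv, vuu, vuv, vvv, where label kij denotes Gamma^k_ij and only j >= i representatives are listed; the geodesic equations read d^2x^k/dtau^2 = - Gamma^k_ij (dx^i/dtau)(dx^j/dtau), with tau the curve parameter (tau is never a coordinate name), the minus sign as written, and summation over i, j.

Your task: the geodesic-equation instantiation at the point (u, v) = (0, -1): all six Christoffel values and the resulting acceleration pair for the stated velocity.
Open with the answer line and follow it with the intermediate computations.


Answer: Gamma_uuu = 0, Gamma_uuv = 0, Gamma_uvv = 0, Gamma_vuu = 0, Gamma_vuv = 0, Gamma_vvv = -56/17; accelerations (d^2u/dtau^2, d^2v/dtau^2) = (0, 14/17)

E = 1, F = 0, G = 17 at the point
E_u = 0, E_v = 0, F_u = 0, F_v = 0, G_u = 0, G_v = -112
EG - F^2 = 17;  g^inv = (1/17) * [[17, 0], [0, 1]]
first-kind symbols [ij,l] = (1/2)(d_i g_jl + d_j g_il - d_l g_ij): [uu,u] = E_u/2 = 0, [uu,v] = F_u - E_v/2 = 0, [uv,u] = E_v/2 = 0, [uv,v] = G_u/2 = 0, [vv,u] = F_v - G_u/2 = 0, [vv,v] = G_v/2 = -56
Gamma^u_ij = (G*[ij,u] - F*[ij,v])/(EG - F^2), Gamma^v_ij = (E*[ij,v] - F*[ij,u])/(EG - F^2)
Gamma_uuu = 0, Gamma_uuv = 0, Gamma_uvv = 0, Gamma_vuu = 0, Gamma_vuv = 0, Gamma_vvv = -56/17
d^2u/dtau^2 = -(Gamma_uuu*(-1)^2 + 2*Gamma_uuv*(-1)*(1/2) + Gamma_uvv*(1/2)^2) = 0
d^2v/dtau^2 = -(Gamma_vuu*(-1)^2 + 2*Gamma_vuv*(-1)*(1/2) + Gamma_vvv*(1/2)^2) = 14/17


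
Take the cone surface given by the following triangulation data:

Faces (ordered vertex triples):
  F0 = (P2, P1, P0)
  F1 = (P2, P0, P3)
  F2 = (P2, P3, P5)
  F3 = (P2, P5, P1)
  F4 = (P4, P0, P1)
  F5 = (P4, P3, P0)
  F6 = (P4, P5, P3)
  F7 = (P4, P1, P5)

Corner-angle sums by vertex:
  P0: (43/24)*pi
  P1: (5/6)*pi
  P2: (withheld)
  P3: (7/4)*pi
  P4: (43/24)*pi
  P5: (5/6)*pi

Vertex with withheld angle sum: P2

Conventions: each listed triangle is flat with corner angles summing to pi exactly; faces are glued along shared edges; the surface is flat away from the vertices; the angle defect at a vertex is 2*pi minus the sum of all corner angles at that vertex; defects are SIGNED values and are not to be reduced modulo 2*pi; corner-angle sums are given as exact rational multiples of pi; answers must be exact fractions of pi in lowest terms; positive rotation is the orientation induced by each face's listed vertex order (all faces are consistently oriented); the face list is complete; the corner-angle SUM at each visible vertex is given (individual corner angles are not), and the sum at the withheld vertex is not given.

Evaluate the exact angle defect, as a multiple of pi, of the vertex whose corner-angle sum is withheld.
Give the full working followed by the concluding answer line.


V = 6, E = 12, F = 8; chi = V - E + F = 2
Gauss-Bonnet: total defect = 2*pi*chi = 4*pi; visible defects sum to 3*pi

Answer: defect(P2) = pi


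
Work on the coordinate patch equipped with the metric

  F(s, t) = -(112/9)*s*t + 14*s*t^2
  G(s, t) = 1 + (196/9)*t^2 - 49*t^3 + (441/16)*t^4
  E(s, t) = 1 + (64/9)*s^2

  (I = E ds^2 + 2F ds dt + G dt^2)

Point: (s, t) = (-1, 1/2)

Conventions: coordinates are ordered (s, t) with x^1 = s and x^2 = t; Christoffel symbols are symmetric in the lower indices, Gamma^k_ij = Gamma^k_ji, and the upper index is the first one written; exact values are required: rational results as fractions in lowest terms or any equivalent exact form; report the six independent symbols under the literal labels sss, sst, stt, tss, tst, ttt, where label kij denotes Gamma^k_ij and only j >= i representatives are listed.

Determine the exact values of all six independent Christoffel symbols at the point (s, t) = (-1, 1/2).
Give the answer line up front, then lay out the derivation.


Answer: Gamma_sss = -16384/21089, Gamma_sst = 0, Gamma_stt = -3584/21089, Gamma_tss = -6272/21089, Gamma_tst = 0, Gamma_ttt = -1372/21089

E = 73/9, F = 49/18, G = 4705/2304 at the point
E_s = -128/9, E_t = 0, F_s = -49/18, F_t = -14/9, G_s = 0, G_t = -343/288
EG - F^2 = 21089/2304;  g^inv = (2304/21089) * [[4705/2304, -49/18], [-49/18, 73/9]]
first-kind symbols [ij,l] = (1/2)(d_i g_jl + d_j g_il - d_l g_ij): [ss,s] = E_s/2 = -64/9, [ss,t] = F_s - E_t/2 = -49/18, [st,s] = E_t/2 = 0, [st,t] = G_s/2 = 0, [tt,s] = F_t - G_s/2 = -14/9, [tt,t] = G_t/2 = -343/576
Gamma^s_ij = (G*[ij,s] - F*[ij,t])/(EG - F^2), Gamma^t_ij = (E*[ij,t] - F*[ij,s])/(EG - F^2)


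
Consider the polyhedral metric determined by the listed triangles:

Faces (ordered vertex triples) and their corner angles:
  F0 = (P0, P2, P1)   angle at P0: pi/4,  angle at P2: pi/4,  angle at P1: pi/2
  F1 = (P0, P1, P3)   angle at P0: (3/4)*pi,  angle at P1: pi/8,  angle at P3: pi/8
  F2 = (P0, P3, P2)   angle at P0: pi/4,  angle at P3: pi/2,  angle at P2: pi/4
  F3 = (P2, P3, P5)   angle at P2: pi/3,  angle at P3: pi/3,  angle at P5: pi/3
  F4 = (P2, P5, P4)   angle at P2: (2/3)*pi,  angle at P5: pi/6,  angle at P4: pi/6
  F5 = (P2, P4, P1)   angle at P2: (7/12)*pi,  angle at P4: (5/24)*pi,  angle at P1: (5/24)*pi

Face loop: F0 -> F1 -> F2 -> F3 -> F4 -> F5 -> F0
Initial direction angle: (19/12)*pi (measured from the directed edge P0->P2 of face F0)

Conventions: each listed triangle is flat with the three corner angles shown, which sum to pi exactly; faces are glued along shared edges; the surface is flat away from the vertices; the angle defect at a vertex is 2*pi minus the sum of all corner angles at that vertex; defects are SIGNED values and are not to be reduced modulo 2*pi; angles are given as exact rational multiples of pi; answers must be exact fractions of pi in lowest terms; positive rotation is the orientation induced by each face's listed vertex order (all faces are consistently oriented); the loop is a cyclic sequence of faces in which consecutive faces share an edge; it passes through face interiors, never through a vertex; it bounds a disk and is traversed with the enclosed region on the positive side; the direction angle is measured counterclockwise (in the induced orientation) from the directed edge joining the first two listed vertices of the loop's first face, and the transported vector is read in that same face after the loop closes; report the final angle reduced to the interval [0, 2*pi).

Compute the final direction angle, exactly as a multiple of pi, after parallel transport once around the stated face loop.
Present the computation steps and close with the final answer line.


enclosed vertex P0: corner angles sum to (5/4)*pi, defect = 2*pi - (5/4)*pi = (3/4)*pi
enclosed vertex P2: corner angles sum to (25/12)*pi, defect = 2*pi - (25/12)*pi = -pi/12
summing the enclosed defects onto the initial angle, mod 2*pi in the induced orientation:
final angle = (19/12)*pi + (2/3)*pi = pi/4 (mod 2*pi)

Answer: final direction angle = pi/4


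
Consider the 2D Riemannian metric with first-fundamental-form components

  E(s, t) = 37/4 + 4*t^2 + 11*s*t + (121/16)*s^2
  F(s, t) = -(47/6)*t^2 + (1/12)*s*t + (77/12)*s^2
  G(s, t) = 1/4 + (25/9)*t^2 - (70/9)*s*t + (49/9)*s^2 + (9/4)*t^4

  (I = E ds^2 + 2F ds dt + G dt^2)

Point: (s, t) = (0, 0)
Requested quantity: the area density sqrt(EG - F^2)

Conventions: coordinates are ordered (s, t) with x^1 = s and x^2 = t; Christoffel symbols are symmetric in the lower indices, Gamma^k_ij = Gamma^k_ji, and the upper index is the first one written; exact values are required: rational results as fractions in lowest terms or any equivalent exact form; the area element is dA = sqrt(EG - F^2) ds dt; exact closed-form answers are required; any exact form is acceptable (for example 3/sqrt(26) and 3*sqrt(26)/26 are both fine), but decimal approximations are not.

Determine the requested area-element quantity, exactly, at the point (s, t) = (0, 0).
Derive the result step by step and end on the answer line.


E = 37/4, F = 0, G = 1/4; EG - F^2 = 37/16

Answer: sqrt(EG - F^2) = sqrt(37)/4


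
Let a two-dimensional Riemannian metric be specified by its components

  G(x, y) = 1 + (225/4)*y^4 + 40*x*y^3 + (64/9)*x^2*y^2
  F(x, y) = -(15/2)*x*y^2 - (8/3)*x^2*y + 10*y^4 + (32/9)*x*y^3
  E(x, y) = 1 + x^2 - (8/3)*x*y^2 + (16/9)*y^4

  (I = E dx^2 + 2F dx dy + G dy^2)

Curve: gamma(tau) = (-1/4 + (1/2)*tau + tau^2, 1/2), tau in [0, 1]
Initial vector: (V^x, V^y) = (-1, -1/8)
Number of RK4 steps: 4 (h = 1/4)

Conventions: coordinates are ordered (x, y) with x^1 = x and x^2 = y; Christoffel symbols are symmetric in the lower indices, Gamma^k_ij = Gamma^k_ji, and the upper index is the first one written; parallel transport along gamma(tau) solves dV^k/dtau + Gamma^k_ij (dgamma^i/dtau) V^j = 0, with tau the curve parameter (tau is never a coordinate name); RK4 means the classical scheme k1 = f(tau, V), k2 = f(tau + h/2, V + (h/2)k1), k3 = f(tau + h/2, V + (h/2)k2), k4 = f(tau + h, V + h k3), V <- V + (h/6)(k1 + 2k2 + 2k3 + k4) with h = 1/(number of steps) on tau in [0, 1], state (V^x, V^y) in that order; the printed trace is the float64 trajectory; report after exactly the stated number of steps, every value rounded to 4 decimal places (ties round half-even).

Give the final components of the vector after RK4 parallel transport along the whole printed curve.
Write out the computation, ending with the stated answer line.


gamma'(tau) = (1/2 + 2*tau, 0); f(tau, V)^k = -Gamma^k_ij(gamma(tau)) gamma'^i(tau) V^j; h = 1/4; intermediate values shown to 6 dp
curve data and Christoffel symbols at the stage parameters:
  tau = 0.000000: gamma = (-0.250000, 0.500000), gamma' = (0.500000, 0.000000); Gamma_xxx = -0.156936, Gamma_xxy = 0.209248, Gamma_xyy = 1.072396, Gamma_yxx = -0.414759, Gamma_yxy = 0.553013, Gamma_yyy = 2.834190
  tau = 0.125000: gamma = (-0.171875, 0.500000), gamma' = (0.750000, 0.000000); Gamma_xxx = -0.127449, Gamma_xxy = 0.169932, Gamma_xyy = 0.897454, Gamma_yxx = -0.415195, Gamma_yxy = 0.553593, Gamma_yyy = 2.923663
  tau = 0.250000: gamma = (-0.062500, 0.500000), gamma' = (1.000000, 0.000000); Gamma_xxx = -0.090647, Gamma_xxy = 0.120863, Gamma_xyy = 0.664745, Gamma_yxx = -0.410297, Gamma_yxy = 0.547063, Gamma_yyy = 3.008846
  tau = 0.375000: gamma = (0.078125, 0.500000), gamma' = (1.250000, 0.000000); Gamma_xxx = -0.051224, Gamma_xxy = 0.068298, Gamma_xyy = 0.394849, Gamma_yxx = -0.397245, Gamma_yxy = 0.529660, Gamma_yyy = 3.062097
  tau = 0.500000: gamma = (0.250000, 0.500000), gamma' = (1.500000, 0.000000); Gamma_xxx = -0.014163, Gamma_xxy = 0.018885, Gamma_xyy = 0.115668, Gamma_yxx = -0.375332, Gamma_yxy = 0.500443, Gamma_yyy = 3.065211
  tau = 0.625000: gamma = (0.453125, 0.500000), gamma' = (1.750000, 0.000000); Gamma_xxx = 0.016729, Gamma_xxy = -0.022306, Gamma_xyy = -0.145684, Gamma_yxx = -0.346222, Gamma_yxy = 0.461630, Gamma_yyy = 3.015021
  tau = 0.750000: gamma = (0.687500, 0.500000), gamma' = (2.000000, 0.000000); Gamma_xxx = 0.039710, Gamma_xxy = -0.052947, Gamma_xyy = -0.370626, Gamma_yxx = -0.313008, Gamma_yxy = 0.417344, Gamma_yyy = 2.921407
  tau = 0.875000: gamma = (0.953125, 0.500000), gamma' = (2.250000, 0.000000); Gamma_xxx = 0.054944, Gamma_xxy = -0.073259, Gamma_xyy = -0.551730, Gamma_yxx = -0.278876, Gamma_yxy = 0.371834, Gamma_yyy = 2.800378
  tau = 1.000000: gamma = (1.250000, 0.500000), gamma' = (2.500000, 0.000000); Gamma_xxx = 0.063730, Gamma_xxy = -0.084973, Gamma_xyy = -0.690404, Gamma_yxx = -0.246228, Gamma_yxy = 0.328304, Gamma_yyy = 2.667471
step 0: V^x = -1.0000, V^y = -0.1250
step 1: k1 = (-0.065390, -0.172816), k2 = (-0.077684, -0.253073), k3 = (-0.076552, -0.249386), k4 = (-0.069739, -0.315659); V <- V + (h/6)(k1 + 2k2 + 2k3 + k4): V^x = -1.0185, V^y = -0.1872
step 2: k1 = (-0.069694, -0.315457), k2 = (-0.046421, -0.359996), k3 = (-0.045759, -0.354866), k4 = (-0.014064, -0.372706); V <- V + (h/6)(k1 + 2k2 + 2k3 + k4): V^x = -1.0297, V^y = -0.2755
step 3: k1 = (-0.014072, -0.372908), k2 = (0.017623, -0.364727), k3 = (0.017547, -0.363152), k4 = (0.042642, -0.336123); V <- V + (h/6)(k1 + 2k2 + 2k3 + k4): V^x = -1.0255, V^y = -0.3657
step 4: k1 = (0.042726, -0.336780), k2 = (0.058907, -0.298992), k3 = (0.059436, -0.301675), k4 = (0.067324, -0.260114); V <- V + (h/6)(k1 + 2k2 + 2k3 + k4): V^x = -1.0111, V^y = -0.4406

Answer: V^x = -1.0111, V^y = -0.4406


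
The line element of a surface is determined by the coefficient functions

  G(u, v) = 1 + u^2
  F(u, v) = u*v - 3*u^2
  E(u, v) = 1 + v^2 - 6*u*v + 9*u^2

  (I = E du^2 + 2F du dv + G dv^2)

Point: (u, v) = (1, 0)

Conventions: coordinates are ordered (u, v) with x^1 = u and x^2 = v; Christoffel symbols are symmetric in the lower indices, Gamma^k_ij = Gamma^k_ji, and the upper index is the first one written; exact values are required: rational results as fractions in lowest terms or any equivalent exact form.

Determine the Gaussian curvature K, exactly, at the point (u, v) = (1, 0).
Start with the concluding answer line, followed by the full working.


Answer: K = -1/121

E = 10, F = -3, G = 2, EG - F^2 = 11 at the point
E_u = 18, E_v = -6, F_u = -6, F_v = 1, G_u = 2, G_v = 0
E_vv = 2, F_uv = 1, G_uu = 2
Apply the Brioschi formula K = (det M1 - det M2)/(EG - F^2)^2 over the derivative matrices of E, F, G.
M1 = [[-E_vv/2 + F_uv - G_uu/2, E_u/2, F_u - E_v/2], [F_v - G_u/2, E, F], [G_v/2, F, G]] = [[-1, 9, -3], [0, 10, -3], [0, -3, 2]]; det M1 = -11
M2 = [[0, E_v/2, G_u/2], [E_v/2, E, F], [G_u/2, F, G]] = [[0, -3, 1], [-3, 10, -3], [1, -3, 2]]; det M2 = -10
det M1 - det M2 = -1; K = -1 / (11)^2 = -1/121
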